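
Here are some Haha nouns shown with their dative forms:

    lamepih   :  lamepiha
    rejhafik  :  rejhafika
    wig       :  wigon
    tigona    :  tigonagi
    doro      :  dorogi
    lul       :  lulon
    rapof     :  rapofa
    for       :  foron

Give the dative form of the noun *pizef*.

The alternation tracks the final sound of the stem — -a when the stem ends in a voiceless consonant (*lamepih*, *rejhafik*, *rapof*); -on when the stem ends in a voiced consonant (*wig*, *lul*, *for*); -gi when the stem ends in a vowel (*tigona*, *doro*).
*pizef* — final sound /f/ (a voiceless consonant) → -a → *pizefa*.

pizefa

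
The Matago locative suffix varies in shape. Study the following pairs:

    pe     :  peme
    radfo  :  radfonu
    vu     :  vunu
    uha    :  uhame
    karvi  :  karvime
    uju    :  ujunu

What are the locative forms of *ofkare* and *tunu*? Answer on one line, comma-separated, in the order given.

Looking at the last vowel of each stem: -nu when the last vowel of the stem is a rounded vowel (*radfo*, *vu*, *uju*); -me when the last vowel of the stem is an unrounded vowel (*pe*, *uha*, *karvi*).
*ofkare*: last vowel = /e/, an unrounded vowel → -me → *ofkareme*.
The last vowel of *tunu* is /u/, which is a rounded vowel, so the suffix is -nu, giving *tununu*.

ofkareme, tununu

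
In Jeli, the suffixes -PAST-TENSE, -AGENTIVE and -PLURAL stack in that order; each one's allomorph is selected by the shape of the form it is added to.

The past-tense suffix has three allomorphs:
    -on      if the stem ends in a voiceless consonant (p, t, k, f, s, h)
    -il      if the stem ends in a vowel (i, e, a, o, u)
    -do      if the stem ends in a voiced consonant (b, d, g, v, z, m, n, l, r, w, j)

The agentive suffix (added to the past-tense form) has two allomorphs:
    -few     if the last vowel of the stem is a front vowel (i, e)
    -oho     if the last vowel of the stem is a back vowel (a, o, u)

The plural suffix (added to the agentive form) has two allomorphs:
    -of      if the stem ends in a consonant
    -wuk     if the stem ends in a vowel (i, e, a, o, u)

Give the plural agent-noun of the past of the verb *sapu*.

Since the final sound of *sapu* is /u/ (a vowel), it takes -il, giving *sapuil*.
Since the last vowel of the past-tense form *sapuil* is /i/ (a front vowel), it takes -few, giving *sapuilfew*.
The agentive form *sapuilfew* — final sound /w/ (a consonant) → -of → *sapuilfewof*.

sapuilfewof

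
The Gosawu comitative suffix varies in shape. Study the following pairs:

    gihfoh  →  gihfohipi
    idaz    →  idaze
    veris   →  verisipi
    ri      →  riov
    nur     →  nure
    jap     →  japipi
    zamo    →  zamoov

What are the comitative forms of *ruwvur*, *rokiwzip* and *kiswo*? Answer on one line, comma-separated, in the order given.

The pattern is voicing of the final sound: -ipi when the stem ends in a voiceless consonant (*gihfoh*, *veris*, *jap*); -e when the stem ends in a voiced consonant (*idaz*, *nur*); -ov when the stem ends in a vowel (*ri*, *zamo*).
*ruwvur* — final sound /r/ (a voiced consonant) → -e → *ruwvure*.
The final sound of *rokiwzip* is /p/, which is a voiceless consonant, so the suffix is -ipi, giving *rokiwzipipi*.
*kiswo* — final sound /o/ (a vowel) → -ov → *kiswoov*.

ruwvure, rokiwzipipi, kiswoov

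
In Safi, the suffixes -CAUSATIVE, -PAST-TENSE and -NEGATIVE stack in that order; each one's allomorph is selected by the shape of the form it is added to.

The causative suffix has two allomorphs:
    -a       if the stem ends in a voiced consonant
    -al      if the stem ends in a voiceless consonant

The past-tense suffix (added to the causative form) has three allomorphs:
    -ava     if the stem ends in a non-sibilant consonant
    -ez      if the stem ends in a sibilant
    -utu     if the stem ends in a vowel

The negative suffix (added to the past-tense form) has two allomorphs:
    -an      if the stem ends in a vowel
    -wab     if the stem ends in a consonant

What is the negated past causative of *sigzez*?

*sigzez* — final consonant /z/ (voiced) → -a → *sigzeza*.
The final sound of the causative form *sigzeza* is /a/, which is a vowel, so the past-tense suffix is -utu, giving *sigzezautu*.
Since the final sound of the past-tense form *sigzezautu* is /u/ (a vowel), it takes -an, giving *sigzezautuan*.

sigzezautuan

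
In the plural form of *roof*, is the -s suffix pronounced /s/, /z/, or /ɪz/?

The stem *roof* ends in a voiceless non-sibilant consonant.
The plural suffix surfaces as /ɪz/ after sibilants, /s/ after other voiceless consonants, and /z/ after other voiced sounds.
So the plural -s on *roof* is pronounced /s/.

/s/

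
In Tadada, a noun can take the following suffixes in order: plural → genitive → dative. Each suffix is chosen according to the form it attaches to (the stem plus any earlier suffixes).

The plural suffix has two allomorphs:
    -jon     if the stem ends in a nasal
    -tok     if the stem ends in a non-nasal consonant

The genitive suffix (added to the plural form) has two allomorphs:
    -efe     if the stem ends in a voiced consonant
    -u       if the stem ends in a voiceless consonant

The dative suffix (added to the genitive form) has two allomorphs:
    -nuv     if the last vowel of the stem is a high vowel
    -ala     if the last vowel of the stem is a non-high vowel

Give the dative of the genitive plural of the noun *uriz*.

Since the final consonant of *uriz* is /z/ (non-nasal), it takes -tok, giving *uriztok*.
The final consonant of the plural form *uriztok* is /k/, which is voiceless, so the genitive suffix is -u, giving *uriztoku*.
The genitive form *uriztoku*: last vowel = /u/, a high vowel → -nuv → *uriztokunuv*.

uriztokunuv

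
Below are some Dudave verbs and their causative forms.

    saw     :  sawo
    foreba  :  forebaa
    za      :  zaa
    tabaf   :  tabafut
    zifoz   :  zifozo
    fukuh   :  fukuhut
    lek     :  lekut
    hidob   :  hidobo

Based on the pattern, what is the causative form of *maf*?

Looking at the final sound of each stem: -ut when the stem ends in a voiceless consonant (*tabaf*, *fukuh*, *lek*); -o when the stem ends in a voiced consonant (*saw*, *zifoz*, *hidob*); -a when the stem ends in a vowel (*foreba*, *za*).
Since the final sound of *maf* is /f/ (a voiceless consonant), it takes -ut, giving *mafut*.

mafut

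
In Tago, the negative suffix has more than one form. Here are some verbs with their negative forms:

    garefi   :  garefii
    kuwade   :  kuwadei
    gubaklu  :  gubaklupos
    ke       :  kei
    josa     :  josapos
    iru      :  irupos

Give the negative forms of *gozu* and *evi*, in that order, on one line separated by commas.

The suffix is conditioned by the last vowel: -i when the last vowel of the stem is a front vowel (*garefi*, *kuwade*, *ke*); -pos when the last vowel of the stem is a back vowel (*gubaklu*, *josa*, *iru*).
*gozu* — last vowel /u/ (a back vowel) → -pos → *gozupos*.
*evi* — last vowel /i/ (a front vowel) → -i → *evii*.

gozupos, evii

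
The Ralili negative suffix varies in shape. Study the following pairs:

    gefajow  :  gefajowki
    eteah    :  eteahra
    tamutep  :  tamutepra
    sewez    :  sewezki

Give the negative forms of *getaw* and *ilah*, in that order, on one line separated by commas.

Looking at the final consonant of each stem: -ra when the stem ends in a voiceless consonant (*eteah*, *tamutep*); -ki when the stem ends in a voiced consonant (*gefajow*, *sewez*).
The final consonant of *getaw* is /w/, which is voiced, so the suffix is -ki, giving *getawki*.
*ilah*: final consonant = /h/, voiceless → -ra → *ilahra*.

getawki, ilahra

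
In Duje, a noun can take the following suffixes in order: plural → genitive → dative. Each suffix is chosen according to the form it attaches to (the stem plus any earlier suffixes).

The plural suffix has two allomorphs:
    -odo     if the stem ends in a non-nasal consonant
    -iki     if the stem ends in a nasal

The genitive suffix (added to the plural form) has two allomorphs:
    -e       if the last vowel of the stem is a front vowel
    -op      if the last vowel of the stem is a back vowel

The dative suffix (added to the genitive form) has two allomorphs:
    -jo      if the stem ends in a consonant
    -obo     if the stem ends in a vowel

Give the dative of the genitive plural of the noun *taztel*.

The final consonant of *taztel* is /l/, which is non-nasal, so the plural suffix is -odo, giving *taztelodo*.
The plural form *taztelodo*: last vowel = /o/, a back vowel → -op → *taztelodoop*.
Since the final sound of the genitive form *taztelodoop* is /p/ (a consonant), it takes -jo, giving *taztelodoopjo*.

taztelodoopjo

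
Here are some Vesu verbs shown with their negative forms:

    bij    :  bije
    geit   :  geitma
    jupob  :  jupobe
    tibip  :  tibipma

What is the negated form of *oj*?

The suffix is conditioned by the final consonant: -ma when the stem ends in a voiceless consonant (*geit*, *tibip*); -e when the stem ends in a voiced consonant (*bij*, *jupob*).
The final consonant of *oj* is /j/, which is voiced, so the suffix is -e, giving *oje*.

oje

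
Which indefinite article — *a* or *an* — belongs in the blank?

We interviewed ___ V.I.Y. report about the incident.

The indefinite article is chosen by the initial *sound* of the following word, not its spelling.
The initialism *V.I.Y.* is read letter by letter; the first letter, V, is pronounced /viː/, which begins with a consonant sound.
So the article is *a*: We interviewed a V.I.Y. report about the incident.

a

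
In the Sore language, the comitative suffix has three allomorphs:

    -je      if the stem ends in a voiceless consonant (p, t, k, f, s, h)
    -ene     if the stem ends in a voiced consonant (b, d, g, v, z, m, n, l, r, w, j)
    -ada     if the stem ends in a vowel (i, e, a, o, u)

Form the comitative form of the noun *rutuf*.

rutufje

Since the final sound of *rutuf* is /f/ (a voiceless consonant), it takes -je, giving *rutufje*.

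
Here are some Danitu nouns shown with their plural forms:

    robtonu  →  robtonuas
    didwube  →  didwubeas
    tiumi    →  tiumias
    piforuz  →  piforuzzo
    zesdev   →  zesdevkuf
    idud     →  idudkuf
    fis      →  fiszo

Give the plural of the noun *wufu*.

The alternation tracks the final sound of the stem — -zo when the stem ends in a sibilant (*piforuz*, *fis*); -kuf when the stem ends in a non-sibilant consonant (*zesdev*, *idud*); -as when the stem ends in a vowel (*robtonu*, *didwube*, *tiumi*).
Since the final sound of *wufu* is /u/ (a vowel), it takes -as, giving *wufuas*.

wufuas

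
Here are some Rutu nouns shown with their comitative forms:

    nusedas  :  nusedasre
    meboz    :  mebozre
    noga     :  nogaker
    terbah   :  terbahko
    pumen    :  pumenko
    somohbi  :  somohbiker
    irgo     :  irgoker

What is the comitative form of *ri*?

riker

The suffix is conditioned by the final sound: -re when the stem ends in a sibilant (*nusedas*, *meboz*); -ko when the stem ends in a non-sibilant consonant (*terbah*, *pumen*); -ker when the stem ends in a vowel (*noga*, *somohbi*, *irgo*).
Since the final sound of *ri* is /i/ (a vowel), it takes -ker, giving *riker*.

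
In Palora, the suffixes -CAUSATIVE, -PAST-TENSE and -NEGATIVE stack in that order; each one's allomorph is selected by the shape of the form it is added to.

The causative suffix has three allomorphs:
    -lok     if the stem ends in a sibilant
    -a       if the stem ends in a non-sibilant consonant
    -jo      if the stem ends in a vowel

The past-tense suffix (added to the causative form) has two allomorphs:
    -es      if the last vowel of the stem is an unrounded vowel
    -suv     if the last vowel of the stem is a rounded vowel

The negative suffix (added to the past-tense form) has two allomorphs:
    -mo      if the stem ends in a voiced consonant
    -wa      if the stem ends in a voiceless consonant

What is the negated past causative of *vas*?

vasloksuvmo

The final sound of *vas* is /s/, which is a sibilant, so the causative suffix is -lok, giving *vaslok*.
The causative form *vaslok* — last vowel /o/ (a rounded vowel) → -suv → *vasloksuv*.
Since the final consonant of the past-tense form *vasloksuv* is /v/ (voiced), it takes -mo, giving *vasloksuvmo*.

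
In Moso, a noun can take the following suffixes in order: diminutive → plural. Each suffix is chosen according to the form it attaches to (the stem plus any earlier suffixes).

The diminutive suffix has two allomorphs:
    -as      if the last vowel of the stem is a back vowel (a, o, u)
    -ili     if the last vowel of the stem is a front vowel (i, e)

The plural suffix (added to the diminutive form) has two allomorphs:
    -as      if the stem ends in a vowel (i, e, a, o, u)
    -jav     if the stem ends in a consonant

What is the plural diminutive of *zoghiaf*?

zoghiafasjav

The last vowel of *zoghiaf* is /a/, which is a back vowel, so the diminutive suffix is -as, giving *zoghiafas*.
The diminutive form *zoghiafas* — final sound /s/ (a consonant) → -jav → *zoghiafasjav*.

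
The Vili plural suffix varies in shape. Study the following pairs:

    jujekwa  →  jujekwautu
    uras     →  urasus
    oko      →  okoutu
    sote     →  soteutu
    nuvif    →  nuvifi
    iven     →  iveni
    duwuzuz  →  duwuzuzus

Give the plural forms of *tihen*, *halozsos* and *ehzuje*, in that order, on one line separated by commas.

tiheni, halozsosus, ehzujeutu

The alternation tracks the final sound of the stem — -us when the stem ends in a sibilant (*uras*, *duwuzuz*); -i when the stem ends in a non-sibilant consonant (*nuvif*, *iven*); -utu when the stem ends in a vowel (*jujekwa*, *oko*, *sote*).
*tihen*: final sound = /n/, a non-sibilant consonant → -i → *tiheni*.
*halozsos*: final sound = /s/, a sibilant → -us → *halozsosus*.
The final sound of *ehzuje* is /e/, which is a vowel, so the suffix is -utu, giving *ehzujeutu*.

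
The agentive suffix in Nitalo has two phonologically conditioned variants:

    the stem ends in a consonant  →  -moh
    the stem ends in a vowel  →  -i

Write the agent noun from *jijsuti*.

jijsutii

The final sound of *jijsuti* is /i/, which is a vowel, so the suffix is -i, giving *jijsutii*.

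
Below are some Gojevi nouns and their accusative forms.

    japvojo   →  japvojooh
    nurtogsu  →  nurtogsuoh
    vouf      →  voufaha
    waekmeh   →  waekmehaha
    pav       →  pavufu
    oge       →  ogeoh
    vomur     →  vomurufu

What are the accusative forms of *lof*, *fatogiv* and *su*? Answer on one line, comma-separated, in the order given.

The pattern is voicing of the final sound: -aha when the stem ends in a voiceless consonant (*vouf*, *waekmeh*); -ufu when the stem ends in a voiced consonant (*pav*, *vomur*); -oh when the stem ends in a vowel (*japvojo*, *nurtogsu*, *oge*).
*lof* — final sound /f/ (a voiceless consonant) → -aha → *lofaha*.
*fatogiv*: final sound = /v/, a voiced consonant → -ufu → *fatogivufu*.
*su* — final sound /u/ (a vowel) → -oh → *suoh*.

lofaha, fatogivufu, suoh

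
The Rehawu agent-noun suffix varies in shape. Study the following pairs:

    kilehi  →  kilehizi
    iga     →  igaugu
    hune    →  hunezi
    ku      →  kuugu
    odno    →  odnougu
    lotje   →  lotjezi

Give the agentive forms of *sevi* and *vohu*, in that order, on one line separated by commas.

The alternation tracks the last vowel of the stem — -zi when the last vowel of the stem is a front vowel (*kilehi*, *hune*, *lotje*); -ugu when the last vowel of the stem is a back vowel (*iga*, *ku*, *odno*).
The last vowel of *sevi* is /i/, which is a front vowel, so the suffix is -zi, giving *sevizi*.
*vohu* — last vowel /u/ (a back vowel) → -ugu → *vohuugu*.

sevizi, vohuugu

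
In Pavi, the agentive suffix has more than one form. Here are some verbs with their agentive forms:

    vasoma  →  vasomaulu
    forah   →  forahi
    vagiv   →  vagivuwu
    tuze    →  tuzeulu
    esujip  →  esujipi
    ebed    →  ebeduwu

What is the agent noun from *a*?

aulu

The pattern is voicing of the final sound: -i when the stem ends in a voiceless consonant (*forah*, *esujip*); -uwu when the stem ends in a voiced consonant (*vagiv*, *ebed*); -ulu when the stem ends in a vowel (*vasoma*, *tuze*).
Since the final sound of *a* is /a/ (a vowel), it takes -ulu, giving *aulu*.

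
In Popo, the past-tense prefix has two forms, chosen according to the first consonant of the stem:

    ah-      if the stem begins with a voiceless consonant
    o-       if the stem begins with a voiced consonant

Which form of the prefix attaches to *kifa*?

ah-

*kifa*: first consonant = /k/, voiceless → ah-.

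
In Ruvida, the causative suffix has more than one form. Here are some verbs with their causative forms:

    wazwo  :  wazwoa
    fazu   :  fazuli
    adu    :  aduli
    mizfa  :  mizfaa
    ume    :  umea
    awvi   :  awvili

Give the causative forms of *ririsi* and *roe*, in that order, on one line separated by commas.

Looking at the last vowel of each stem: -li when the last vowel of the stem is a high vowel (*fazu*, *adu*, *awvi*); -a when the last vowel of the stem is a non-high vowel (*wazwo*, *mizfa*, *ume*).
Since the last vowel of *ririsi* is /i/ (a high vowel), it takes -li, giving *ririsili*.
The last vowel of *roe* is /e/, which is a non-high vowel, so the suffix is -a, giving *roea*.

ririsili, roea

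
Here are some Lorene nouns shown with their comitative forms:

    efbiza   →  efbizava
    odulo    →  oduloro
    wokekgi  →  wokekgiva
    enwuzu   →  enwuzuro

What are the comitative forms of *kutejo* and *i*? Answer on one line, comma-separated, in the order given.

The alternation tracks the last vowel of the stem — -ro when the last vowel of the stem is a rounded vowel (*odulo*, *enwuzu*); -va when the last vowel of the stem is an unrounded vowel (*efbiza*, *wokekgi*).
*kutejo*: last vowel = /o/, a rounded vowel → -ro → *kutejoro*.
The last vowel of *i* is /i/, which is an unrounded vowel, so the suffix is -va, giving *iva*.

kutejoro, iva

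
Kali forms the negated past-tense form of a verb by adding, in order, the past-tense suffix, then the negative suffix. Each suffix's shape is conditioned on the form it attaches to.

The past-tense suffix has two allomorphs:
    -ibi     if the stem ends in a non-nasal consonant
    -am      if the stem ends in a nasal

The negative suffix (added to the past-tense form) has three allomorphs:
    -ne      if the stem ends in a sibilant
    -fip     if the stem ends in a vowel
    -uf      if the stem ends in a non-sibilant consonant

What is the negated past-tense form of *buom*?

*buom*: final consonant = /m/, a nasal → -am → *buomam*.
The past-tense form *buomam* — final sound /m/ (a non-sibilant consonant) → -uf → *buomamuf*.

buomamuf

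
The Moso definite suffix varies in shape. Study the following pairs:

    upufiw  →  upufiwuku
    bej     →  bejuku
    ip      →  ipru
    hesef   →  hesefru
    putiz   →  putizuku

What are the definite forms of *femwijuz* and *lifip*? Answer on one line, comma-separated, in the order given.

femwijuzuku, lifipru

The pattern is voicing of the final consonant: -ru when the stem ends in a voiceless consonant (*ip*, *hesef*); -uku when the stem ends in a voiced consonant (*upufiw*, *bej*, *putiz*).
*femwijuz* — final consonant /z/ (voiced) → -uku → *femwijuzuku*.
*lifip* — final consonant /p/ (voiceless) → -ru → *lifipru*.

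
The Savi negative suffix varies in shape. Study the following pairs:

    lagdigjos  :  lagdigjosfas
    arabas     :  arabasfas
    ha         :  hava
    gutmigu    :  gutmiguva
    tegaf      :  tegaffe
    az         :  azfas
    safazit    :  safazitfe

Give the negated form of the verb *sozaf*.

Looking at the final sound of each stem: -fas when the stem ends in a sibilant (*lagdigjos*, *arabas*, *az*); -fe when the stem ends in a non-sibilant consonant (*tegaf*, *safazit*); -va when the stem ends in a vowel (*ha*, *gutmigu*).
*sozaf*: final sound = /f/, a non-sibilant consonant → -fe → *sozaffe*.

sozaffe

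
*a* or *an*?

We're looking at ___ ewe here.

a

The indefinite article is chosen by the initial *sound* of the following word, not its spelling.
*ewe* begins with the sound /juː/ (pronounced /juː/) — a consonant sound.
So the article is *a*: We're looking at a ewe here.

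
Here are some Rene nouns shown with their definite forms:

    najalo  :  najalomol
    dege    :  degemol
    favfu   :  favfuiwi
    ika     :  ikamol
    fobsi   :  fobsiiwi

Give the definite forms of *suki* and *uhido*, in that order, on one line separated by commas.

sukiiwi, uhidomol

The alternation tracks the last vowel of the stem — -iwi when the last vowel of the stem is a high vowel (*favfu*, *fobsi*); -mol when the last vowel of the stem is a non-high vowel (*najalo*, *dege*, *ika*).
*suki*: last vowel = /i/, a high vowel → -iwi → *sukiiwi*.
Since the last vowel of *uhido* is /o/ (a non-high vowel), it takes -mol, giving *uhidomol*.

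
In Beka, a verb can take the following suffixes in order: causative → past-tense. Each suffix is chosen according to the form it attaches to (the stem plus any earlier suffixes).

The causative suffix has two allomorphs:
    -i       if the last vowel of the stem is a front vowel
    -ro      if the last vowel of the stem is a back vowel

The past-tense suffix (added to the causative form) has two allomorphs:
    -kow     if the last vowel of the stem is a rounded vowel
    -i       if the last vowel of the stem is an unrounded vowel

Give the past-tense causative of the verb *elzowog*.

elzowogrokow

The last vowel of *elzowog* is /o/, which is a back vowel, so the causative suffix is -ro, giving *elzowogro*.
The causative form *elzowogro*: last vowel = /o/, a rounded vowel → -kow → *elzowogrokow*.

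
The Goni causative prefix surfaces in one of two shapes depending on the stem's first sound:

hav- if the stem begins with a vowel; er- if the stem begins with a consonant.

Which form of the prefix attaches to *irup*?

*irup* — first sound /i/ (a vowel) → hav-.

hav-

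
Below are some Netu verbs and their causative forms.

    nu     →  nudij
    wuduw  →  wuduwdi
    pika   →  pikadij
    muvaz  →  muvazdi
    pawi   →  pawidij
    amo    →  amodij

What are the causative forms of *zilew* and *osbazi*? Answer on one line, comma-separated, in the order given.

Looking at the final sound of each stem: -di when the stem ends in a consonant (*wuduw*, *muvaz*); -dij when the stem ends in a vowel (*nu*, *pika*, *pawi*, *amo*).
*zilew*: final sound = /w/, a consonant → -di → *zilewdi*.
*osbazi*: final sound = /i/, a vowel → -dij → *osbazidij*.

zilewdi, osbazidij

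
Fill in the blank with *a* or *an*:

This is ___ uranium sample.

The indefinite article is chosen by the initial *sound* of the following word, not its spelling.
*uranium* begins with the sound /jʊ/ (u pronounced /jʊ/) — a consonant sound.
So the article is *a*: This is a uranium sample.

a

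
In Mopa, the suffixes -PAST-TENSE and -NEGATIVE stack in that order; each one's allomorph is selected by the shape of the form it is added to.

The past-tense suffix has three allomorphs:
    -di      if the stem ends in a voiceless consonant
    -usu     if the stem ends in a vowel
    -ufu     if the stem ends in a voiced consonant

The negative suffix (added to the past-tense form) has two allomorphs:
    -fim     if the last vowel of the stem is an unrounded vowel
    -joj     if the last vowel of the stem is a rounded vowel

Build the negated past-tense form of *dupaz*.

dupazufujoj

The final sound of *dupaz* is /z/, which is a voiced consonant, so the past-tense suffix is -ufu, giving *dupazufu*.
Since the last vowel of the past-tense form *dupazufu* is /u/ (a rounded vowel), it takes -joj, giving *dupazufujoj*.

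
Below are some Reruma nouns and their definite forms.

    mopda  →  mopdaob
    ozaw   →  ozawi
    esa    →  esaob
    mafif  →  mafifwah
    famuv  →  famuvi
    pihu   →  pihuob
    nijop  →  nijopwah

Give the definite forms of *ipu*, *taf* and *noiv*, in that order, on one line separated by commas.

Looking at the final sound of each stem: -wah when the stem ends in a voiceless consonant (*mafif*, *nijop*); -i when the stem ends in a voiced consonant (*ozaw*, *famuv*); -ob when the stem ends in a vowel (*mopda*, *esa*, *pihu*).
*ipu*: final sound = /u/, a vowel → -ob → *ipuob*.
Since the final sound of *taf* is /f/ (a voiceless consonant), it takes -wah, giving *tafwah*.
Since the final sound of *noiv* is /v/ (a voiced consonant), it takes -i, giving *noivi*.

ipuob, tafwah, noivi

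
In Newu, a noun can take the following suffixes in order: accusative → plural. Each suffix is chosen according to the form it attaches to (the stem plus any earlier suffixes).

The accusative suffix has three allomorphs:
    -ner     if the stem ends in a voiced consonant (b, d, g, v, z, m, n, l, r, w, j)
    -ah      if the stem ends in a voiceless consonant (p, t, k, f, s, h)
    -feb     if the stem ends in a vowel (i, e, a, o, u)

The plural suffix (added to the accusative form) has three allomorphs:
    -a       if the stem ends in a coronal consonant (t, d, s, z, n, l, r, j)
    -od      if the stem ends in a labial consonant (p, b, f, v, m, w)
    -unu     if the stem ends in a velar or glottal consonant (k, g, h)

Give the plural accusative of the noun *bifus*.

bifusahunu

*bifus* — final sound /s/ (a voiceless consonant) → -ah → *bifusah*.
Since the final consonant of the accusative form *bifusah* is /h/ (velar/glottal), it takes -unu, giving *bifusahunu*.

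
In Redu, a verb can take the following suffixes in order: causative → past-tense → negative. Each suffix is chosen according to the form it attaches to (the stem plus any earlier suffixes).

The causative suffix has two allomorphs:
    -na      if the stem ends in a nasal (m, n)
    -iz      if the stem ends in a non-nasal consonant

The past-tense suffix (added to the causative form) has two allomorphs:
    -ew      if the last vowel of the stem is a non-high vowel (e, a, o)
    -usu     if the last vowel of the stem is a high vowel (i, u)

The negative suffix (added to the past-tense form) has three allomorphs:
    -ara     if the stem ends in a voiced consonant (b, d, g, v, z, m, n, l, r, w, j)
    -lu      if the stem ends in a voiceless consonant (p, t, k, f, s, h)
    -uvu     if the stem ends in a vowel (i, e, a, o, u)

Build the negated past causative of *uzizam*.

Since the final consonant of *uzizam* is /m/ (a nasal), it takes -na, giving *uzizamna*.
The causative form *uzizamna*: last vowel = /a/, a non-high vowel → -ew → *uzizamnaew*.
Since the final sound of the past-tense form *uzizamnaew* is /w/ (a voiced consonant), it takes -ara, giving *uzizamnaewara*.

uzizamnaewara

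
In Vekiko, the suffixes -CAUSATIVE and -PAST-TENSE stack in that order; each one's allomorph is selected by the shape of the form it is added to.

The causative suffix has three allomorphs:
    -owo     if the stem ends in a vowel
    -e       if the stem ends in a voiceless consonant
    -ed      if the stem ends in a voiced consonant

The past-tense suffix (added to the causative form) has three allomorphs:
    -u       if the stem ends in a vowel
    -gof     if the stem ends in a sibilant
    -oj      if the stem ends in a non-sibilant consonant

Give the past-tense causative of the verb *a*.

The final sound of *a* is /a/, which is a vowel, so the causative suffix is -owo, giving *aowo*.
Since the final sound of the causative form *aowo* is /o/ (a vowel), it takes -u, giving *aowou*.

aowou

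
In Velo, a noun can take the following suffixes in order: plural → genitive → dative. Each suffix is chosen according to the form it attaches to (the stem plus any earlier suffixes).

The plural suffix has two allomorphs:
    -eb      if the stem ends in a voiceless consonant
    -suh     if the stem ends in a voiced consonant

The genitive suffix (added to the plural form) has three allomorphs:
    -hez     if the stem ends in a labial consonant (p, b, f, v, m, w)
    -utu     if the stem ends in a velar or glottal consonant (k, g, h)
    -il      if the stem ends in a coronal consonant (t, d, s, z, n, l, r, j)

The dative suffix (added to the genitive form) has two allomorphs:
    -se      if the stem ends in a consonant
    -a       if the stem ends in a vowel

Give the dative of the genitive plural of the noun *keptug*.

*keptug* — final consonant /g/ (voiced) → -suh → *keptugsuh*.
Since the final consonant of the plural form *keptugsuh* is /h/ (velar/glottal), it takes -utu, giving *keptugsuhutu*.
The genitive form *keptugsuhutu* — final sound /u/ (a vowel) → -a → *keptugsuhutua*.

keptugsuhutua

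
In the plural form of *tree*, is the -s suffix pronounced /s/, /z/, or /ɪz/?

/z/

The stem *tree* ends in a voiced non-sibilant sound.
The plural suffix surfaces as /ɪz/ after sibilants, /s/ after other voiceless consonants, and /z/ after other voiced sounds.
So the plural -s on *tree* is pronounced /z/.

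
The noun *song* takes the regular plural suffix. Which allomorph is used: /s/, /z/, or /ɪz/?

/z/

The stem *song* ends in a voiced non-sibilant sound.
The plural suffix surfaces as /ɪz/ after sibilants, /s/ after other voiceless consonants, and /z/ after other voiced sounds.
So the plural -s on *song* is pronounced /z/.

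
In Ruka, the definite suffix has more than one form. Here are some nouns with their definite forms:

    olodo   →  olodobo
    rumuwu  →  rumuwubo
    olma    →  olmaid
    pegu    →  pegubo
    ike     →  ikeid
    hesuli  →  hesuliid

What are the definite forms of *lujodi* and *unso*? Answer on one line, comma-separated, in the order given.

lujodiid, unsobo

The pattern is rounding harmony: -bo when the last vowel of the stem is a rounded vowel (*olodo*, *rumuwu*, *pegu*); -id when the last vowel of the stem is an unrounded vowel (*olma*, *ike*, *hesuli*).
The last vowel of *lujodi* is /i/, which is an unrounded vowel, so the suffix is -id, giving *lujodiid*.
The last vowel of *unso* is /o/, which is a rounded vowel, so the suffix is -bo, giving *unsobo*.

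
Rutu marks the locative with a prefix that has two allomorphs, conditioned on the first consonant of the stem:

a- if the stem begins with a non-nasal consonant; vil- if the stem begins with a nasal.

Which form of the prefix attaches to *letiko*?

a-

The first consonant of *letiko* is /l/, which is non-nasal, so the prefix is a-.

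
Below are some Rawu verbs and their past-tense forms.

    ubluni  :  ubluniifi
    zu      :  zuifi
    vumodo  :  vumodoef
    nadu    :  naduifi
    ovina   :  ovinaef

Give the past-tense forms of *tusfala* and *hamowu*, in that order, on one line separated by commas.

tusfalaef, hamowuifi

Looking at the last vowel of each stem: -ifi when the last vowel of the stem is a high vowel (*ubluni*, *zu*, *nadu*); -ef when the last vowel of the stem is a non-high vowel (*vumodo*, *ovina*).
The last vowel of *tusfala* is /a/, which is a non-high vowel, so the suffix is -ef, giving *tusfalaef*.
The last vowel of *hamowu* is /u/, which is a high vowel, so the suffix is -ifi, giving *hamowuifi*.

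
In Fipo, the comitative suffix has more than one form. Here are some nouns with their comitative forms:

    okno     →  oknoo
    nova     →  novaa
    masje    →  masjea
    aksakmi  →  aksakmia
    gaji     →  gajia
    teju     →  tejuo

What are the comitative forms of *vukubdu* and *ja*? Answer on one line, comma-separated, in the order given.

vukubduo, jaa

Looking at the last vowel of each stem: -o when the last vowel of the stem is a rounded vowel (*okno*, *teju*); -a when the last vowel of the stem is an unrounded vowel (*nova*, *masje*, *aksakmi*, *gaji*).
The last vowel of *vukubdu* is /u/, which is a rounded vowel, so the suffix is -o, giving *vukubduo*.
Since the last vowel of *ja* is /a/ (an unrounded vowel), it takes -a, giving *jaa*.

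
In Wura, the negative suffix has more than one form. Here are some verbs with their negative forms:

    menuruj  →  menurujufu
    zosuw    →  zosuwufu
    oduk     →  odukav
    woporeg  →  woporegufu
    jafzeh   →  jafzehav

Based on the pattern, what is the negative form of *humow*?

Looking at the final consonant of each stem: -av when the stem ends in a voiceless consonant (*oduk*, *jafzeh*); -ufu when the stem ends in a voiced consonant (*menuruj*, *zosuw*, *woporeg*).
Since the final consonant of *humow* is /w/ (voiced), it takes -ufu, giving *humowufu*.

humowufu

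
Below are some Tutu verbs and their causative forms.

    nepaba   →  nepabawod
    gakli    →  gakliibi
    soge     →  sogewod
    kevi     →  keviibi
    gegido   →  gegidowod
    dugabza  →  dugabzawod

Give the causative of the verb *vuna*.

vunawod

The pattern is height harmony: -ibi when the last vowel of the stem is a high vowel (*gakli*, *kevi*); -wod when the last vowel of the stem is a non-high vowel (*nepaba*, *soge*, *gegido*, *dugabza*).
Since the last vowel of *vuna* is /a/ (a non-high vowel), it takes -wod, giving *vunawod*.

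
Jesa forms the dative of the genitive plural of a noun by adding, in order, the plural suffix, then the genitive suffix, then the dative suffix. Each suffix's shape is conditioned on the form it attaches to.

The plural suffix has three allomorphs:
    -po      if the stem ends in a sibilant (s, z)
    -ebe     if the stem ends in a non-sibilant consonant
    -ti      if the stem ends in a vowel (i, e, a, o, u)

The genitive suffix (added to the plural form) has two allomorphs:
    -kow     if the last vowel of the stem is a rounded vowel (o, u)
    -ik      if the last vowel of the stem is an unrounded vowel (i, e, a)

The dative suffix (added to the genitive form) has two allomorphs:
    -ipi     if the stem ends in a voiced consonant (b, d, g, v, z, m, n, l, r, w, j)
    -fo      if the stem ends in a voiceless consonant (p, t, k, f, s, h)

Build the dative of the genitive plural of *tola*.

The final sound of *tola* is /a/, which is a vowel, so the plural suffix is -ti, giving *tolati*.
Since the last vowel of the plural form *tolati* is /i/ (an unrounded vowel), it takes -ik, giving *tolatiik*.
Since the final consonant of the genitive form *tolatiik* is /k/ (voiceless), it takes -fo, giving *tolatiikfo*.

tolatiikfo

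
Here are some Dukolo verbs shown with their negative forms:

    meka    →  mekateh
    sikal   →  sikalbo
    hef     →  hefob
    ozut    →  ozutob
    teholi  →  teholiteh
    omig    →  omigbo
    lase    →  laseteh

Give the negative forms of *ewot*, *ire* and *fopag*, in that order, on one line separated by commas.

The alternation tracks the final sound of the stem — -ob when the stem ends in a voiceless consonant (*hef*, *ozut*); -bo when the stem ends in a voiced consonant (*sikal*, *omig*); -teh when the stem ends in a vowel (*meka*, *teholi*, *lase*).
Since the final sound of *ewot* is /t/ (a voiceless consonant), it takes -ob, giving *ewotob*.
Since the final sound of *ire* is /e/ (a vowel), it takes -teh, giving *ireteh*.
Since the final sound of *fopag* is /g/ (a voiced consonant), it takes -bo, giving *fopagbo*.

ewotob, ireteh, fopagbo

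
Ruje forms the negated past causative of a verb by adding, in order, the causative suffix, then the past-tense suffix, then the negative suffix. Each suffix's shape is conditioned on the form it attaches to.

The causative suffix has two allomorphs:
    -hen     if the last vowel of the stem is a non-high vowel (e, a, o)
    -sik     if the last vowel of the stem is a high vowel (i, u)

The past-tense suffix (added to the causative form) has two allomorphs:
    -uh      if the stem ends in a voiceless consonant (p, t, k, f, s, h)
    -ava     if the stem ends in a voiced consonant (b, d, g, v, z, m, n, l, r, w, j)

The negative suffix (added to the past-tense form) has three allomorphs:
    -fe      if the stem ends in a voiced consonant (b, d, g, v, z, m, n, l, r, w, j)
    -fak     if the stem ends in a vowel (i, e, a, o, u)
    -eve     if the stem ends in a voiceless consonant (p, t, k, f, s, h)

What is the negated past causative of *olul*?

*olul*: last vowel = /u/, a high vowel → -sik → *olulsik*.
The final consonant of the causative form *olulsik* is /k/, which is voiceless, so the past-tense suffix is -uh, giving *olulsikuh*.
The past-tense form *olulsikuh*: final sound = /h/, a voiceless consonant → -eve → *olulsikuheve*.

olulsikuheve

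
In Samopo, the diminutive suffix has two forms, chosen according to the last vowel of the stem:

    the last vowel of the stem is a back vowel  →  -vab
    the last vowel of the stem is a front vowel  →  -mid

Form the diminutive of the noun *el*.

Since the last vowel of *el* is /e/ (a front vowel), it takes -mid, giving *elmid*.

elmid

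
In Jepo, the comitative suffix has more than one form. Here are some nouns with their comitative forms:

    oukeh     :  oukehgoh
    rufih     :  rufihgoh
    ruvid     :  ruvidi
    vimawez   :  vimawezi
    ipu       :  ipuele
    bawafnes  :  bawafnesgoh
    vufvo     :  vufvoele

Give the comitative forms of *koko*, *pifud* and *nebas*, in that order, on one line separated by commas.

kokoele, pifudi, nebasgoh

Looking at the final sound of each stem: -goh when the stem ends in a voiceless consonant (*oukeh*, *rufih*, *bawafnes*); -i when the stem ends in a voiced consonant (*ruvid*, *vimawez*); -ele when the stem ends in a vowel (*ipu*, *vufvo*).
Since the final sound of *koko* is /o/ (a vowel), it takes -ele, giving *kokoele*.
Since the final sound of *pifud* is /d/ (a voiced consonant), it takes -i, giving *pifudi*.
The final sound of *nebas* is /s/, which is a voiceless consonant, so the suffix is -goh, giving *nebasgoh*.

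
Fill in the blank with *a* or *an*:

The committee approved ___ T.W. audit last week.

The indefinite article is chosen by the initial *sound* of the following word, not its spelling.
The initialism *T.W.* is read letter by letter; the first letter, T, is pronounced /tiː/, which begins with a consonant sound.
So the article is *a*: The committee approved a T.W. audit last week.

a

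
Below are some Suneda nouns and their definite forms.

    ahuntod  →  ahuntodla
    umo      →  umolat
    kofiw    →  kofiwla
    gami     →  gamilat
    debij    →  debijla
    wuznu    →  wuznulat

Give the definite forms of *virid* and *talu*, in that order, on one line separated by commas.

The pattern is consonant vs. vowel: -la when the stem ends in a consonant (*ahuntod*, *kofiw*, *debij*); -lat when the stem ends in a vowel (*umo*, *gami*, *wuznu*).
The final sound of *virid* is /d/, which is a consonant, so the suffix is -la, giving *viridla*.
*talu*: final sound = /u/, a vowel → -lat → *talulat*.

viridla, talulat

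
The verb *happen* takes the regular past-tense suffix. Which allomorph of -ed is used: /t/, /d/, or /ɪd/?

/d/

The stem *happen* ends in a voiced sound other than /d/.
The -ed suffix is realized as /ɪd/ after /t, d/; as /t/ after other voiceless consonants; and as /d/ after other voiced sounds.
So -ed on *happen* is pronounced /d/.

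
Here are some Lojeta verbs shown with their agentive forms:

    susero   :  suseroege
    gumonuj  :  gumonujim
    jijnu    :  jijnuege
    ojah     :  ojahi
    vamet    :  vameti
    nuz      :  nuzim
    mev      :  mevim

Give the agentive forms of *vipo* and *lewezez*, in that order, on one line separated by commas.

Looking at the final sound of each stem: -i when the stem ends in a voiceless consonant (*ojah*, *vamet*); -im when the stem ends in a voiced consonant (*gumonuj*, *nuz*, *mev*); -ege when the stem ends in a vowel (*susero*, *jijnu*).
Since the final sound of *vipo* is /o/ (a vowel), it takes -ege, giving *vipoege*.
*lewezez*: final sound = /z/, a voiced consonant → -im → *lewezezim*.

vipoege, lewezezim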